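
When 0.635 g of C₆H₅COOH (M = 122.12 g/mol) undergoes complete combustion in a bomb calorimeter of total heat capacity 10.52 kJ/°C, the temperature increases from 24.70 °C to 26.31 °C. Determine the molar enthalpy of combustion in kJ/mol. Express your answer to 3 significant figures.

ΔT = 26.31 − 24.70 = 1.61 °C
q_cal = C_cal × ΔT = 10.52 × 1.61 = 16.9372 kJ
n = 0.635 / 122.12 = 0.005200 mol
q_rxn = −q_cal = -16.9372 kJ
ΔH = -16.9372 / 0.005200 = -3257 kJ/mol

ΔH = -3260 kJ/mol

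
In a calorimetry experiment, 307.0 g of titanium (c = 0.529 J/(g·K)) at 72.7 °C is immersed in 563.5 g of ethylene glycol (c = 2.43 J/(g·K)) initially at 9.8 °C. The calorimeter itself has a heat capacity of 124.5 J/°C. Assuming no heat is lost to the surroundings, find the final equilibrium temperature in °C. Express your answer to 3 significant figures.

Heat lost by titanium = heat gained by ethylene glycol + calorimeter.
(307.0)(0.529)(72.7 − T) = [(563.5)(2.43) + 124.5](T − 9.8)
162.403 (72.7 − T) = 1493.805 (T − 9.8)
11807 − 162.403 T = 1493.805 T − 14639
26446 = 1656.208 T
T = 15.97 °C

T_f = 16.0 °C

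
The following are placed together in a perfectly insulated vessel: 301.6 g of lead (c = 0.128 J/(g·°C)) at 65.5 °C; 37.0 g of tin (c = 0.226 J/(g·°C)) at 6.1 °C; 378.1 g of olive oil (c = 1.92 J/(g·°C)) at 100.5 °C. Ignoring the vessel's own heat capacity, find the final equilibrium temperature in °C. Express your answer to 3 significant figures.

Σ mᵢcᵢ(T − Tᵢ) = 0  ⇒  T = Σ mᵢcᵢTᵢ / Σ mᵢcᵢ
Σ mᵢcᵢ = 301.6×0.128 + 37.0×0.226 + 378.1×1.92 = 772.9188
Σ mᵢcᵢTᵢ = 38.6048×65.5 + 8.362×6.1 + 725.952×100.5 = 75538
T = 75538 / 772.9188 = 97.73 °C

T_f = 97.7 °C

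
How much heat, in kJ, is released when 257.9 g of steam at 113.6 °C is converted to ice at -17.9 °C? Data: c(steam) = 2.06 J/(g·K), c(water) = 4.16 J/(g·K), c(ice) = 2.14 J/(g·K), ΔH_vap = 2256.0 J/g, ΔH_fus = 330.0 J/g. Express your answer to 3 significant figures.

q1 (cool steam 113.6→100 °C): 257.9 × 2.06 × 13.6 = 7225 J
q2 (condense at 100 °C): 257.9 × 2256.0 = 581822 J
q3 (cool water 100→0 °C): 257.9 × 4.16 × 100.0 = 107286 J
q4 (freeze at 0 °C): 257.9 × 330.0 = 85107 J
q5 (cool ice 0→-17.9 °C): 257.9 × 2.14 × 17.9 = 9879 J
Total: 7225 + 581822 + 107286 + 85107 + 9879 = 791319 J = 791 kJ

q = 791 kJ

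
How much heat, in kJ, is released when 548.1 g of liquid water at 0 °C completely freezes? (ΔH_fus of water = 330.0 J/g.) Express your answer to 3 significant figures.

q = 181 kJ

q = m × ΔH_fus = 548.1 × 330.0 = 180900 J = 181 kJ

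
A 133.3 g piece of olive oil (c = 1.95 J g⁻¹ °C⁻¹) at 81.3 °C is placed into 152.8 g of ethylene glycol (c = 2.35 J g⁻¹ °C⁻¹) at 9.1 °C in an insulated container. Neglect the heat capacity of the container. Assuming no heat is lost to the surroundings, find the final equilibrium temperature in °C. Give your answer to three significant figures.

T_f = 39.4 °C

Heat lost by olive oil = heat gained by ethylene glycol.
(133.3)(1.95)(81.3 − T) = (152.8)(2.35)(T − 9.1)
259.935 (81.3 − T) = 359.08 (T − 9.1)
21133 − 259.935 T = 359.08 T − 3267.6
24400.6 = 619.015 T
T = 39.42 °C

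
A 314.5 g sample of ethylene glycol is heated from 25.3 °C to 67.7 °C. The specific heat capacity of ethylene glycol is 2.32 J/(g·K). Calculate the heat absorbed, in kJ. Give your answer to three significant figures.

q = 30.9 kJ

q = m c ΔT = 314.5 × 2.32 × (67.7 − 25.3)
q = 314.5 × 2.32 × 42.4 = 30940 J = 30.9 kJ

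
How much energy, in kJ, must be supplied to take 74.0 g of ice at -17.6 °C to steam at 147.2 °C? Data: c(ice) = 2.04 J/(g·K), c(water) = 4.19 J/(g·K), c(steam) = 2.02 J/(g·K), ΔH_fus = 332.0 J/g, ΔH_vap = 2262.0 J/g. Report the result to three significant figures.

q = 233 kJ

q1 (heat ice -17.6→0.0 °C): 74.0 × 2.04 × 17.6 = 2657 J
q2 (melt at 0 °C): 74.0 × 332.0 = 24568 J
q3 (heat water 0.0→100.0 °C): 74.0 × 4.19 × 100.0 = 31006 J
q4 (vaporize at 100 °C): 74.0 × 2262.0 = 167388 J
q5 (heat steam 100.0→147.2 °C): 74.0 × 2.02 × 47.2 = 7055 J
Total: 2657 + 24568 + 31006 + 167388 + 7055 = 232674 J = 233 kJ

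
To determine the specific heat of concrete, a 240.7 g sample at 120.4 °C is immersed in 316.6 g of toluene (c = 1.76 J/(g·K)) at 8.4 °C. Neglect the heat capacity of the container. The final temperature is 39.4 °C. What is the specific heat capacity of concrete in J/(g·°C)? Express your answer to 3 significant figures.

q_gained = (316.6 × 1.76) × (39.4 − 8.4) = 17270 J
q_lost = 240.7 × c × (120.4 − 39.4) = 19496.7 c
Set equal: c = 17270 / 19496.7 = 0.886 J/(g·°C)

c = 0.886 J/(g·°C)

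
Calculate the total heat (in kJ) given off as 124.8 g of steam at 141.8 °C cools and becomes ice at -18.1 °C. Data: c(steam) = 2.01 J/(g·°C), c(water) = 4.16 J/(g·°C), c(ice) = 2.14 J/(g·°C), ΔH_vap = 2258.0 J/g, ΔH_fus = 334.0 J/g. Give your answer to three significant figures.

q = 391 kJ

q1 (cool steam 141.8→100 °C): 124.8 × 2.01 × 41.8 = 10485 J
q2 (condense at 100 °C): 124.8 × 2258.0 = 281798 J
q3 (cool water 100→0 °C): 124.8 × 4.16 × 100.0 = 51917 J
q4 (freeze at 0 °C): 124.8 × 334.0 = 41683 J
q5 (cool ice 0→-18.1 °C): 124.8 × 2.14 × 18.1 = 4834 J
Total: 10485 + 281798 + 51917 + 41683 + 4834 = 390717 J = 391 kJ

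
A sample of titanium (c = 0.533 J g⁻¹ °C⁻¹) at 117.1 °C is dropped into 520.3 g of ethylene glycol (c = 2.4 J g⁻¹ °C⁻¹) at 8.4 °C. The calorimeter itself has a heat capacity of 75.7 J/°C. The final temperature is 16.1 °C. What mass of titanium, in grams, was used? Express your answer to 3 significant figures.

q_gained = (520.3 × 2.4 + 75.7) × (16.1 − 8.4) = 10200 J
q_lost = m × 0.533 × (117.1 − 16.1) = 53.833 m
m = 10200 / 53.833 = 189 g

m = 189 g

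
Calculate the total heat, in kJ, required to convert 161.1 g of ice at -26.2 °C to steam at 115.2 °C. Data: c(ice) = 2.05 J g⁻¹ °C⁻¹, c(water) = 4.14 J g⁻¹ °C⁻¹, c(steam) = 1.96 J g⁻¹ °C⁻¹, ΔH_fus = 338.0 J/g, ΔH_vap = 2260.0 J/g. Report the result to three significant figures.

q = 499 kJ

q1 (heat ice -26.2→0.0 °C): 161.1 × 2.05 × 26.2 = 8653 J
q2 (melt at 0 °C): 161.1 × 338.0 = 54452 J
q3 (heat water 0.0→100.0 °C): 161.1 × 4.14 × 100.0 = 66695 J
q4 (vaporize at 100 °C): 161.1 × 2260.0 = 364086 J
q5 (heat steam 100.0→115.2 °C): 161.1 × 1.96 × 15.2 = 4799 J
Total: 8653 + 54452 + 66695 + 364086 + 4799 = 498685 J = 499 kJ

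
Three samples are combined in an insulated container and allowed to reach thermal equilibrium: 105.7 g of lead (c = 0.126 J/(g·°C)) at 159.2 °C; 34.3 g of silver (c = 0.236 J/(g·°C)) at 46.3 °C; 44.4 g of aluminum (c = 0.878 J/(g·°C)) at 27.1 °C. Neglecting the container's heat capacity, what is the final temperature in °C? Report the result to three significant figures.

T_f = 58.8 °C

Σ mᵢcᵢ(T − Tᵢ) = 0  ⇒  T = Σ mᵢcᵢTᵢ / Σ mᵢcᵢ
Σ mᵢcᵢ = 105.7×0.126 + 34.3×0.236 + 44.4×0.878 = 60.3962
Σ mᵢcᵢTᵢ = 13.3182×159.2 + 8.0948×46.3 + 38.9832×27.1 = 3551.5
T = 3551.5 / 60.3962 = 58.80 °C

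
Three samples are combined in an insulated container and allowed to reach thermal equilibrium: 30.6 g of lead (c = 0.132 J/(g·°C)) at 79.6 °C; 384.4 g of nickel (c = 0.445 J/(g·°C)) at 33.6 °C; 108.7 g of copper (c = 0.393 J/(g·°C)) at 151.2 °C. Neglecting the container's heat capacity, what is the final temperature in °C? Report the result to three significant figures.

T_f = 57.5 °C

Σ mᵢcᵢ(T − Tᵢ) = 0  ⇒  T = Σ mᵢcᵢTᵢ / Σ mᵢcᵢ
Σ mᵢcᵢ = 30.6×0.132 + 384.4×0.445 + 108.7×0.393 = 217.8163
Σ mᵢcᵢTᵢ = 4.0392×79.6 + 171.058×33.6 + 42.7191×151.2 = 12528
T = 12528 / 217.8163 = 57.52 °C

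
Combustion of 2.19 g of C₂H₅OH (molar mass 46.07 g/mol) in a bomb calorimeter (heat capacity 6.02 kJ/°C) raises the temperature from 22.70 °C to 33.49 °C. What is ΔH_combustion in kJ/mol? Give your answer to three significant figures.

ΔT = 33.49 − 22.70 = 10.79 °C
q_cal = C_cal × ΔT = 6.02 × 10.79 = 64.9558 kJ
n = 2.19 / 46.07 = 0.04754 mol
q_rxn = −q_cal = -64.9558 kJ
ΔH = -64.9558 / 0.04754 = -1366 kJ/mol

ΔH = -1370 kJ/mol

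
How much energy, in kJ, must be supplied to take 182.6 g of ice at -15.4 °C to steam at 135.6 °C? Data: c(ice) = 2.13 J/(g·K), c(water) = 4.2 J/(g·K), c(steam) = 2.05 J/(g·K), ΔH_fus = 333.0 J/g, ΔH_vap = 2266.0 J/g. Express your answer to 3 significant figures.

q = 571 kJ

q1 (heat ice -15.4→0.0 °C): 182.6 × 2.13 × 15.4 = 5990 J
q2 (melt at 0 °C): 182.6 × 333.0 = 60806 J
q3 (heat water 0.0→100.0 °C): 182.6 × 4.2 × 100.0 = 76692 J
q4 (vaporize at 100 °C): 182.6 × 2266.0 = 413772 J
q5 (heat steam 100.0→135.6 °C): 182.6 × 2.05 × 35.6 = 13326 J
Total: 5990 + 60806 + 76692 + 413772 + 13326 = 570586 J = 571 kJ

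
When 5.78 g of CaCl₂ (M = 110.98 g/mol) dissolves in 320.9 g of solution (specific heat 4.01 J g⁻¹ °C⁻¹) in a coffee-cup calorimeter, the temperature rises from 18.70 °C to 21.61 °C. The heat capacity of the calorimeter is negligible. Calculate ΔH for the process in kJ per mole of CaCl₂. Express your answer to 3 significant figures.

|ΔT| = |21.61 − 18.70| = 2.91 °C
|q_surr| = (320.9 × 4.01) × 2.91 = 1286.809 × 2.91 = 3745 J
n(CaCl₂) = 5.78 / 110.98 = 0.05208 mol
Temperature rose, so q_rxn = −|q_surr| = -3.745 kJ
ΔH = q_rxn / n = -71.91 kJ/mol

ΔH = -71.9 kJ/mol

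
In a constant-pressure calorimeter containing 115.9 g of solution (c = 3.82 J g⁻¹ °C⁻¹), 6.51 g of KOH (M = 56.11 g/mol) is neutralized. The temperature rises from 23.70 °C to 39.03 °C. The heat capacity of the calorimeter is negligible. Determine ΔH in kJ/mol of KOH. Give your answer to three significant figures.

ΔH = -58.5 kJ/mol

|ΔT| = |39.03 − 23.70| = 15.33 °C
|q_surr| = (115.9 × 3.82) × 15.33 = 442.738 × 15.33 = 6787 J
n(KOH) = 6.51 / 56.11 = 0.1160 mol
Temperature rose, so q_rxn = −|q_surr| = -6.787 kJ
ΔH = q_rxn / n = -58.51 kJ/mol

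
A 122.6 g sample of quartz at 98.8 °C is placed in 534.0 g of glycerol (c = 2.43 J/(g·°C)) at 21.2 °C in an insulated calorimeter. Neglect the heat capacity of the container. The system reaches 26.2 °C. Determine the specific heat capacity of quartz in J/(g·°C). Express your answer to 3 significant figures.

c = 0.729 J/(g·°C)

q_gained = (534.0 × 2.43) × (26.2 − 21.2) = 6488 J
q_lost = 122.6 × c × (98.8 − 26.2) = 8900.76 c
Set equal: c = 6488 / 8900.76 = 0.729 J/(g·°C)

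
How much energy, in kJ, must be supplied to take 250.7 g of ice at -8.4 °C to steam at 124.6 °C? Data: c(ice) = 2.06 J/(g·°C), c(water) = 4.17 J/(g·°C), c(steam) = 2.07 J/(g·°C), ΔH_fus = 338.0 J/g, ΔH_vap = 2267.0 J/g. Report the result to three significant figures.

q1 (heat ice -8.4→0.0 °C): 250.7 × 2.06 × 8.4 = 4338 J
q2 (melt at 0 °C): 250.7 × 338.0 = 84737 J
q3 (heat water 0.0→100.0 °C): 250.7 × 4.17 × 100.0 = 104542 J
q4 (vaporize at 100 °C): 250.7 × 2267.0 = 568337 J
q5 (heat steam 100.0→124.6 °C): 250.7 × 2.07 × 24.6 = 12766 J
Total: 4338 + 84737 + 104542 + 568337 + 12766 = 774720 J = 775 kJ

q = 775 kJ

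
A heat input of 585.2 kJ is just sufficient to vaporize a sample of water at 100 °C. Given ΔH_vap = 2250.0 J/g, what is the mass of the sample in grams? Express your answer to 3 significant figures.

m = q / ΔH_vap = 585200 J / 2250.0 J/g = 260 g

m = 260 g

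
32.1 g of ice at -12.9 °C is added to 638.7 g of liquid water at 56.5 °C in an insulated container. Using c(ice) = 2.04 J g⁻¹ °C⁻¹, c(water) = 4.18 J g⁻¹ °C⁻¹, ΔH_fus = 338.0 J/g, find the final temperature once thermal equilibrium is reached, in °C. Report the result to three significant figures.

T_f = 49.6 °C

Heat to bring ice to 0 °C and melt it: q₁ = 32.1×2.04×12.9 + 32.1×338.0 = 11695 J
Heat the water can supply cooling to 0 °C: 638.7×4.18×56.5 = 150842 J > q₁, so all ice melts.
Energy balance: 638.7×4.18×(56.5 − T) = 11695 + 32.1×4.18×(T − 0)
2669.766(56.5 − T) = 11695 + 134.178 T
150842 − 11695 = 2803.944 T
T = 139147 / 2803.944 = 49.63 °C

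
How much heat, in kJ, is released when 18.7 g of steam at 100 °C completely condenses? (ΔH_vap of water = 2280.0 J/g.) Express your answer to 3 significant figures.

q = 42.6 kJ

q = m × ΔH_vap = 18.7 × 2280.0 = 42640 J = 42.6 kJ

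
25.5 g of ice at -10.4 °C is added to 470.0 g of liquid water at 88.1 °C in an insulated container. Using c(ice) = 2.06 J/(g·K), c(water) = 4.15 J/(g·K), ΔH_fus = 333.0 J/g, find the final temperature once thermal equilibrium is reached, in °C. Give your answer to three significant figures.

Heat to bring ice to 0 °C and melt it: q₁ = 25.5×2.06×10.4 + 25.5×333.0 = 9037.8 J
Heat the water can supply cooling to 0 °C: 470.0×4.15×88.1 = 171839 J > q₁, so all ice melts.
Energy balance: 470.0×4.15×(88.1 − T) = 9037.8 + 25.5×4.15×(T − 0)
1950.5(88.1 − T) = 9037.8 + 105.825 T
171839 − 9037.8 = 2056.325 T
T = 162801.2 / 2056.325 = 79.17 °C

T_f = 79.2 °C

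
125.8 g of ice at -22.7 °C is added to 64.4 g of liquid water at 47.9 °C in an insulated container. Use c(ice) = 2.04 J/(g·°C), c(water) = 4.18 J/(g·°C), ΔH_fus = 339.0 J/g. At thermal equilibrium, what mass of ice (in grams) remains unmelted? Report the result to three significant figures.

m_ice remaining = 105 g

Heat to warm all ice to 0 °C: 125.8×2.04×22.7 = 5825.5 J
Heat released by water cooling to 0 °C: 64.4×4.18×47.9 = 12894 J
12894 J < 5825.5 + 125.8×339.0 = 48471.7 J, so not all ice melts; final T = 0 °C.
Heat left for melting: 12894 − 5825.5 = 7068.5 J
Mass melted = 7068.5 / 339.0 = 20.85 g
Ice remaining = 125.8 − 20.85 = 104.95 g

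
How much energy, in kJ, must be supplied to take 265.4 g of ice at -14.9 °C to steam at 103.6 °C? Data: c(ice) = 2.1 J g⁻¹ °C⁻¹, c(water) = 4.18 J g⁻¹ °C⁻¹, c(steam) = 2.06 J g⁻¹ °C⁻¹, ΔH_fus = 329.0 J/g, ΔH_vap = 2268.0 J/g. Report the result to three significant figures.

q1 (heat ice -14.9→0.0 °C): 265.4 × 2.1 × 14.9 = 8304 J
q2 (melt at 0 °C): 265.4 × 329.0 = 87317 J
q3 (heat water 0.0→100.0 °C): 265.4 × 4.18 × 100.0 = 110937 J
q4 (vaporize at 100 °C): 265.4 × 2268.0 = 601927 J
q5 (heat steam 100.0→103.6 °C): 265.4 × 2.06 × 3.6 = 1968 J
Total: 8304 + 87317 + 110937 + 601927 + 1968 = 810453 J = 810 kJ

q = 810 kJ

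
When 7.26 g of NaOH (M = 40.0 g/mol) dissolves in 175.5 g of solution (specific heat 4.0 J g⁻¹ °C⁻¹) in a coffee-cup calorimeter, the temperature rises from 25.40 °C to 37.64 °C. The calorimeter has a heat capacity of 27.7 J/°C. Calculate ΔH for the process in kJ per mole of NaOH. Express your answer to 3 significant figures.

|ΔT| = |37.64 − 25.40| = 12.24 °C
|q_surr| = (175.5 × 4.0 + 27.7) × 12.24 = 729.7 × 12.24 = 8932 J
n(NaOH) = 7.26 / 40.0 = 0.1815 mol
Temperature rose, so q_rxn = −|q_surr| = -8.932 kJ
ΔH = q_rxn / n = -49.21 kJ/mol

ΔH = -49.2 kJ/mol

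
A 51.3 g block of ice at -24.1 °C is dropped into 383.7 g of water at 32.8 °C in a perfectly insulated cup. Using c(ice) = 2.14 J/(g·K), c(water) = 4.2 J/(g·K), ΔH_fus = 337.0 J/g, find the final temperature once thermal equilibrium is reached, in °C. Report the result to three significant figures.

Heat to bring ice to 0 °C and melt it: q₁ = 51.3×2.14×24.1 + 51.3×337.0 = 19934 J
Heat the water can supply cooling to 0 °C: 383.7×4.2×32.8 = 52858.5 J > q₁, so all ice melts.
Energy balance: 383.7×4.2×(32.8 − T) = 19934 + 51.3×4.2×(T − 0)
1611.54(32.8 − T) = 19934 + 215.46 T
52858.5 − 19934 = 1827.00 T
T = 32924.5 / 1827.00 = 18.02 °C

T_f = 18.0 °C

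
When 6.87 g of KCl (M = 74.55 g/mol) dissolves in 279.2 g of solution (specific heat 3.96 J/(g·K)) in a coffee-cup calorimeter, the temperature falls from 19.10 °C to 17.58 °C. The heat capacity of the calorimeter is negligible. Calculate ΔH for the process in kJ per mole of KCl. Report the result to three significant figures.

|ΔT| = |17.58 − 19.10| = 1.52 °C
|q_surr| = (279.2 × 3.96) × 1.52 = 1105.632 × 1.52 = 1681 J
n(KCl) = 6.87 / 74.55 = 0.09215 mol
Temperature fell, so q_rxn = +|q_surr| = 1.681 kJ
ΔH = q_rxn / n = 18.24 kJ/mol

ΔH = 18.2 kJ/mol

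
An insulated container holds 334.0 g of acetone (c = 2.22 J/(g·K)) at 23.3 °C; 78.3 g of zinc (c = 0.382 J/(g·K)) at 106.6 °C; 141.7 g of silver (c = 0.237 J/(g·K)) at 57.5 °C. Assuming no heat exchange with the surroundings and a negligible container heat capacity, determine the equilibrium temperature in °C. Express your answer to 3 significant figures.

T_f = 27.8 °C

Σ mᵢcᵢ(T − Tᵢ) = 0  ⇒  T = Σ mᵢcᵢTᵢ / Σ mᵢcᵢ
Σ mᵢcᵢ = 334.0×2.22 + 78.3×0.382 + 141.7×0.237 = 804.9735
Σ mᵢcᵢTᵢ = 741.48×23.3 + 29.9106×106.6 + 33.5829×57.5 = 22396
T = 22396 / 804.9735 = 27.82 °C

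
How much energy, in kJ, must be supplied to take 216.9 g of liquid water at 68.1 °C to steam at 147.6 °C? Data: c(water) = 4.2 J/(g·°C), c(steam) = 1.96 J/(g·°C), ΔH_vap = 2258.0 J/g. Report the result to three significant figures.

q = 539 kJ

q1 (heat water 68.1→100.0 °C): 216.9 × 4.2 × 31.9 = 29060 J
q2 (vaporize at 100 °C): 216.9 × 2258.0 = 489760 J
q3 (heat steam 100.0→147.6 °C): 216.9 × 1.96 × 47.6 = 20236 J
Total: 29060 + 489760 + 20236 = 539056 J = 539 kJ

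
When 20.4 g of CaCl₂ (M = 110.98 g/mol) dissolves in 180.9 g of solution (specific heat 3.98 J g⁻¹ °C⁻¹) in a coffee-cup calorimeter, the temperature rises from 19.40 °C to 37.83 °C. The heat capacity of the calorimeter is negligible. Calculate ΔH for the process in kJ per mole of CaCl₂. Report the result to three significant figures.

ΔH = -72.2 kJ/mol

|ΔT| = |37.83 − 19.40| = 18.43 °C
|q_surr| = (180.9 × 3.98) × 18.43 = 719.982 × 18.43 = 13270 J
n(CaCl₂) = 20.4 / 110.98 = 0.1838 mol
Temperature rose, so q_rxn = −|q_surr| = -13.27 kJ
ΔH = q_rxn / n = -72.20 kJ/mol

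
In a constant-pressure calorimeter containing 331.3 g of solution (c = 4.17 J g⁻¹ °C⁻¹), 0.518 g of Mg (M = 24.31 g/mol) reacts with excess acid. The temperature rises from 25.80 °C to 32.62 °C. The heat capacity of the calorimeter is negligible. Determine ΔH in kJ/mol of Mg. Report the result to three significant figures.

|ΔT| = |32.62 − 25.80| = 6.82 °C
|q_surr| = (331.3 × 4.17) × 6.82 = 1381.521 × 6.82 = 9422 J
n(Mg) = 0.518 / 24.31 = 0.02131 mol
Temperature rose, so q_rxn = −|q_surr| = -9.422 kJ
ΔH = q_rxn / n = -442.1 kJ/mol

ΔH = -442 kJ/mol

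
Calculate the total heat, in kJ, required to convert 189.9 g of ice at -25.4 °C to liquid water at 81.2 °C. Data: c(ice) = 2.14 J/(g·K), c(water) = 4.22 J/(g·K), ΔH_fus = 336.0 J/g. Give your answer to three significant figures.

q = 139 kJ

q1 (heat ice -25.4→0.0 °C): 189.9 × 2.14 × 25.4 = 10322 J
q2 (melt at 0 °C): 189.9 × 336.0 = 63806 J
q3 (heat water 0.0→81.2 °C): 189.9 × 4.22 × 81.2 = 65072 J
Total: 10322 + 63806 + 65072 = 139200 J = 139 kJ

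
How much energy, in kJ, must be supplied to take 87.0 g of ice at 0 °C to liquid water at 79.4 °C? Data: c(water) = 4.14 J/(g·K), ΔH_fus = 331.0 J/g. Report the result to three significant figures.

q = 57.4 kJ

q1 (melt at 0 °C): 87.0 × 331.0 = 28797 J
q2 (heat water 0.0→79.4 °C): 87.0 × 4.14 × 79.4 = 28598 J
Total: 28797 + 28598 = 57395 J = 57.4 kJ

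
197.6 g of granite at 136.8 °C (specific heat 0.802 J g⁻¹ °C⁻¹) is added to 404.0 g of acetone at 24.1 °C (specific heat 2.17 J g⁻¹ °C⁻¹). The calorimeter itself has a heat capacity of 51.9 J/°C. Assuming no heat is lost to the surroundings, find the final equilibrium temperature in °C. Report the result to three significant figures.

T_f = 40.5 °C

Heat lost by granite = heat gained by acetone + calorimeter.
(197.6)(0.802)(136.8 − T) = [(404.0)(2.17) + 51.9](T − 24.1)
158.4752 (136.8 − T) = 928.58 (T − 24.1)
21679 − 158.4752 T = 928.58 T − 22379
44058 = 1087.0552 T
T = 40.53 °C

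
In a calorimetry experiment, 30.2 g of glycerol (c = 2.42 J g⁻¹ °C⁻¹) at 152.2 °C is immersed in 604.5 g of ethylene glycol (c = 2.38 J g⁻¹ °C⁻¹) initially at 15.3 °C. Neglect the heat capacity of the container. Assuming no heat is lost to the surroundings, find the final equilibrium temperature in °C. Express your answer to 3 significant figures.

Heat lost by glycerol = heat gained by ethylene glycol.
(30.2)(2.42)(152.2 − T) = (604.5)(2.38)(T − 15.3)
73.084 (152.2 − T) = 1438.71 (T − 15.3)
11123 − 73.084 T = 1438.71 T − 22012
33135 = 1511.794 T
T = 21.92 °C

T_f = 21.9 °C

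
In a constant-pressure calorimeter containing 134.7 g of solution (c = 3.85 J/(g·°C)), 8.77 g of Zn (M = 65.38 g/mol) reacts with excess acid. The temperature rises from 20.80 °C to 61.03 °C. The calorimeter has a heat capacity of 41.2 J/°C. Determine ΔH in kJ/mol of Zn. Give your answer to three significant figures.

|ΔT| = |61.03 − 20.80| = 40.23 °C
|q_surr| = (134.7 × 3.85 + 41.2) × 40.23 = 559.795 × 40.23 = 22520 J
n(Zn) = 8.77 / 65.38 = 0.1341 mol
Temperature rose, so q_rxn = −|q_surr| = -22.52 kJ
ΔH = q_rxn / n = -167.9 kJ/mol

ΔH = -168 kJ/mol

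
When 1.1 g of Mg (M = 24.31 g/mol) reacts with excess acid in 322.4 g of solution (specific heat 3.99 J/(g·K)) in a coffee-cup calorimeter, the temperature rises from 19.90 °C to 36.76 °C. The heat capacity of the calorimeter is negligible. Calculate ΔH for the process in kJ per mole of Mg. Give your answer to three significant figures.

ΔH = -479 kJ/mol

|ΔT| = |36.76 − 19.90| = 16.86 °C
|q_surr| = (322.4 × 3.99) × 16.86 = 1286.376 × 16.86 = 21690 J
n(Mg) = 1.1 / 24.31 = 0.04525 mol
Temperature rose, so q_rxn = −|q_surr| = -21.69 kJ
ΔH = q_rxn / n = -479.3 kJ/mol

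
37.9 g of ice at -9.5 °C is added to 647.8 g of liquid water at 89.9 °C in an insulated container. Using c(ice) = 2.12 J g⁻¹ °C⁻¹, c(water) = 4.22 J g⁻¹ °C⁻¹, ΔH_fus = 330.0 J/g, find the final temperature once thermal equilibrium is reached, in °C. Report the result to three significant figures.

Heat to bring ice to 0 °C and melt it: q₁ = 37.9×2.12×9.5 + 37.9×330.0 = 13270 J
Heat the water can supply cooling to 0 °C: 647.8×4.22×89.9 = 245761 J > q₁, so all ice melts.
Energy balance: 647.8×4.22×(89.9 − T) = 13270 + 37.9×4.22×(T − 0)
2733.716(89.9 − T) = 13270 + 159.938 T
245761 − 13270 = 2893.654 T
T = 232491 / 2893.654 = 80.345 °C

T_f = 80.3 °C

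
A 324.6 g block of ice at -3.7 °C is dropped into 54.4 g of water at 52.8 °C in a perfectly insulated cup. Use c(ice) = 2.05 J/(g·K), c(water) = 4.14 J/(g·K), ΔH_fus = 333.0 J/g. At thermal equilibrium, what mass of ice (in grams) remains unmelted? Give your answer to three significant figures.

m_ice remaining = 296 g

Heat to warm all ice to 0 °C: 324.6×2.05×3.7 = 2462.1 J
Heat released by water cooling to 0 °C: 54.4×4.14×52.8 = 11891 J
11891 J < 2462.1 + 324.6×333.0 = 110553.9 J, so not all ice melts; final T = 0 °C.
Heat left for melting: 11891 − 2462.1 = 9428.9 J
Mass melted = 9428.9 / 333.0 = 28.32 g
Ice remaining = 324.6 − 28.32 = 296.28 g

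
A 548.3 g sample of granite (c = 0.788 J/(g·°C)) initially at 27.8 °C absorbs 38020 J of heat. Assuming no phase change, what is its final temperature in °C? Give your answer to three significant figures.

ΔT = q / (m c) = 38020 / (548.3 × 0.788) = 88.00 °C
T_f = 27.8 + 88.00 = 115.80 °C

T_f = 116 °C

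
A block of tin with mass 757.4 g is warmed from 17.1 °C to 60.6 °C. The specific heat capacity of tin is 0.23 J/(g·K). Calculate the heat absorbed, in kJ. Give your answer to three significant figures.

q = m c ΔT = 757.4 × 0.23 × (60.6 − 17.1)
q = 757.4 × 0.23 × 43.5 = 7578 J = 7.58 kJ

q = 7.58 kJ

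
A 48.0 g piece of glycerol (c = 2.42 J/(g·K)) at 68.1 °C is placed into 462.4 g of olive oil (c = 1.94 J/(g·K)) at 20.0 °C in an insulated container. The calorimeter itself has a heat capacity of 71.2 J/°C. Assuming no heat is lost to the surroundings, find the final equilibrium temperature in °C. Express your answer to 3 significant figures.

T_f = 25.2 °C

Heat lost by glycerol = heat gained by olive oil + calorimeter.
(48.0)(2.42)(68.1 − T) = [(462.4)(1.94) + 71.2](T − 20.0)
116.16 (68.1 − T) = 968.256 (T − 20.0)
7910.5 − 116.16 T = 968.256 T − 19365
27275.5 = 1084.416 T
T = 25.15 °C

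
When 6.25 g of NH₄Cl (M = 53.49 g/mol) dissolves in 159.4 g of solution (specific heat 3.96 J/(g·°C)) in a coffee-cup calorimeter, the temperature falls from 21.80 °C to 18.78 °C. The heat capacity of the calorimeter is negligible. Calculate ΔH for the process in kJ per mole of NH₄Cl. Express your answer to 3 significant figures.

ΔH = 16.3 kJ/mol

|ΔT| = |18.78 − 21.80| = 3.02 °C
|q_surr| = (159.4 × 3.96) × 3.02 = 631.224 × 3.02 = 1906 J
n(NH₄Cl) = 6.25 / 53.49 = 0.1168 mol
Temperature fell, so q_rxn = +|q_surr| = 1.906 kJ
ΔH = q_rxn / n = 16.32 kJ/mol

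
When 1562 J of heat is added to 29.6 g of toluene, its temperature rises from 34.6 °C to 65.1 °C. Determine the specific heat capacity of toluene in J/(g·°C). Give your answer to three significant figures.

c = 1.73 J/(g·°C)

c = q / (m ΔT) = 1562 / (29.6 × 30.5)
c = 1562 / 902.8 = 1.73 J/(g·°C)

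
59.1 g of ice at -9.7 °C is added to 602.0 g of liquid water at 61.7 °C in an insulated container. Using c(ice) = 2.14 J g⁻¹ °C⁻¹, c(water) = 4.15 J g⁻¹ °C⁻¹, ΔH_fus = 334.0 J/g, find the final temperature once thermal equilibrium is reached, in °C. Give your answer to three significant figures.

T_f = 48.5 °C

Heat to bring ice to 0 °C and melt it: q₁ = 59.1×2.14×9.7 + 59.1×334.0 = 20966 J
Heat the water can supply cooling to 0 °C: 602.0×4.15×61.7 = 154145 J > q₁, so all ice melts.
Energy balance: 602.0×4.15×(61.7 − T) = 20966 + 59.1×4.15×(T − 0)
2498.3(61.7 − T) = 20966 + 245.265 T
154145 − 20966 = 2743.565 T
T = 133179 / 2743.565 = 48.54 °C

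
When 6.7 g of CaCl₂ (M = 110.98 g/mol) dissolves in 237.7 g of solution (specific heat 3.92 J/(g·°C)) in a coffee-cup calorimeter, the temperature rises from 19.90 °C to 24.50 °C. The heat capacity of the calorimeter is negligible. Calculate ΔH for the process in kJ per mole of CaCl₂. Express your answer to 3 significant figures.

ΔH = -71.0 kJ/mol

|ΔT| = |24.50 − 19.90| = 4.60 °C
|q_surr| = (237.7 × 3.92) × 4.60 = 931.784 × 4.60 = 4286 J
n(CaCl₂) = 6.7 / 110.98 = 0.06037 mol
Temperature rose, so q_rxn = −|q_surr| = -4.286 kJ
ΔH = q_rxn / n = -71.00 kJ/mol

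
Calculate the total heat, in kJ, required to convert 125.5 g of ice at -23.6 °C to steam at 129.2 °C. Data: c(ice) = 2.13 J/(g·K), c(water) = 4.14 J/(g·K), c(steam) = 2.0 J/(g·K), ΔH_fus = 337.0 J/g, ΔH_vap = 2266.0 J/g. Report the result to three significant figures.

q = 392 kJ

q1 (heat ice -23.6→0.0 °C): 125.5 × 2.13 × 23.6 = 6309 J
q2 (melt at 0 °C): 125.5 × 337.0 = 42294 J
q3 (heat water 0.0→100.0 °C): 125.5 × 4.14 × 100.0 = 51957 J
q4 (vaporize at 100 °C): 125.5 × 2266.0 = 284383 J
q5 (heat steam 100.0→129.2 °C): 125.5 × 2.0 × 29.2 = 7329 J
Total: 6309 + 42294 + 51957 + 284383 + 7329 = 392272 J = 392 kJ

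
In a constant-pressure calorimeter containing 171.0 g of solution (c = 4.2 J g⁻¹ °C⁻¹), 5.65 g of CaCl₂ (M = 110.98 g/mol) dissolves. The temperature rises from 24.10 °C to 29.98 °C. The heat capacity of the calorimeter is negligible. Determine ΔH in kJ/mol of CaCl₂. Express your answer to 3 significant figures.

|ΔT| = |29.98 − 24.10| = 5.88 °C
|q_surr| = (171.0 × 4.2) × 5.88 = 718.2 × 5.88 = 4223 J
n(CaCl₂) = 5.65 / 110.98 = 0.05091 mol
Temperature rose, so q_rxn = −|q_surr| = -4.223 kJ
ΔH = q_rxn / n = -82.95 kJ/mol

ΔH = -83.0 kJ/mol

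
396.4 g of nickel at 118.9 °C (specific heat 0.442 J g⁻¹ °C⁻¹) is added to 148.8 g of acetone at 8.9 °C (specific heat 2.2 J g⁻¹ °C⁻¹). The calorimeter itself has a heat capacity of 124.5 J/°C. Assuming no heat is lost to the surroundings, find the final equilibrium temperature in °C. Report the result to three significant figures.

T_f = 39.6 °C

Heat lost by nickel = heat gained by acetone + calorimeter.
(396.4)(0.442)(118.9 − T) = [(148.8)(2.2) + 124.5](T − 8.9)
175.2088 (118.9 − T) = 451.86 (T − 8.9)
20832 − 175.2088 T = 451.86 T − 4021.6
24853.6 = 627.0688 T
T = 39.63 °C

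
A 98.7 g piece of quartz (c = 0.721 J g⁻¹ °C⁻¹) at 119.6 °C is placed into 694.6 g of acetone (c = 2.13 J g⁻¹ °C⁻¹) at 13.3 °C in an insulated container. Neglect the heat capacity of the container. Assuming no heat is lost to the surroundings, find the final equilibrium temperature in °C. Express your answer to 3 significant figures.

T_f = 18.2 °C

Heat lost by quartz = heat gained by acetone.
(98.7)(0.721)(119.6 − T) = (694.6)(2.13)(T − 13.3)
71.1627 (119.6 − T) = 1479.498 (T − 13.3)
8511.1 − 71.1627 T = 1479.498 T − 19677
28188.1 = 1550.6607 T
T = 18.18 °C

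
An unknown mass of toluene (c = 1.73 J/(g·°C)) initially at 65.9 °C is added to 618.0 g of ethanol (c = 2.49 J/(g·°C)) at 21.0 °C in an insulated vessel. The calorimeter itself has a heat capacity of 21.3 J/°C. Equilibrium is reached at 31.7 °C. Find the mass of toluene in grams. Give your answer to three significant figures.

q_gained = (618.0 × 2.49 + 21.3) × (31.7 − 21.0) = 16690 J
q_lost = m × 1.73 × (65.9 − 31.7) = 59.166 m
m = 16690 / 59.166 = 282 g

m = 282 g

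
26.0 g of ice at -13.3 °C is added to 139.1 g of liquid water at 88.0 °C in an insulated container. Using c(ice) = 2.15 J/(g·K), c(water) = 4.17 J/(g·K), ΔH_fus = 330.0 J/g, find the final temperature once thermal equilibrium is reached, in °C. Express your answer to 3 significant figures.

Heat to bring ice to 0 °C and melt it: q₁ = 26.0×2.15×13.3 + 26.0×330.0 = 9323.5 J
Heat the water can supply cooling to 0 °C: 139.1×4.17×88.0 = 51044.1 J > q₁, so all ice melts.
Energy balance: 139.1×4.17×(88.0 − T) = 9323.5 + 26.0×4.17×(T − 0)
580.047(88.0 − T) = 9323.5 + 108.42 T
51044.1 − 9323.5 = 688.467 T
T = 41720.6 / 688.467 = 60.60 °C

T_f = 60.6 °C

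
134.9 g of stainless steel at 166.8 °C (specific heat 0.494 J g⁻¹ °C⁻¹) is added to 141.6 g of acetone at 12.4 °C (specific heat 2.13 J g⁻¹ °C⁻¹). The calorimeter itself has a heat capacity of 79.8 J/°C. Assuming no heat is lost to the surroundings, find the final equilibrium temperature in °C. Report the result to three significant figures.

T_f = 35.4 °C

Heat lost by stainless steel = heat gained by acetone + calorimeter.
(134.9)(0.494)(166.8 − T) = [(141.6)(2.13) + 79.8](T − 12.4)
66.6406 (166.8 − T) = 381.408 (T − 12.4)
11116 − 66.6406 T = 381.408 T − 4729.5
15845.5 = 448.0486 T
T = 35.37 °C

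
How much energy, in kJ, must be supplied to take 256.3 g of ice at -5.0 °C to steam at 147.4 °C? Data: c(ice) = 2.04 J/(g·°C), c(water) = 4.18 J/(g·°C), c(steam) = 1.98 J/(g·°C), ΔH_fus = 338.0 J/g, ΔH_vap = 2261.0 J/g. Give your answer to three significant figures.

q1 (heat ice -5.0→0.0 °C): 256.3 × 2.04 × 5.0 = 2614 J
q2 (melt at 0 °C): 256.3 × 338.0 = 86629 J
q3 (heat water 0.0→100.0 °C): 256.3 × 4.18 × 100.0 = 107133 J
q4 (vaporize at 100 °C): 256.3 × 2261.0 = 579494 J
q5 (heat steam 100.0→147.4 °C): 256.3 × 1.98 × 47.4 = 24054 J
Total: 2614 + 86629 + 107133 + 579494 + 24054 = 799924 J = 800 kJ

q = 800 kJ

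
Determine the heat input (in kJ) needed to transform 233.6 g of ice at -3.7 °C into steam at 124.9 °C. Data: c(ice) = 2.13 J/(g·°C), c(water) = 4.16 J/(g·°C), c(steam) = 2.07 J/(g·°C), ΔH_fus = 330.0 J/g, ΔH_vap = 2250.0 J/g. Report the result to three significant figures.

q1 (heat ice -3.7→0.0 °C): 233.6 × 2.13 × 3.7 = 1841 J
q2 (melt at 0 °C): 233.6 × 330.0 = 77088 J
q3 (heat water 0.0→100.0 °C): 233.6 × 4.16 × 100.0 = 97178 J
q4 (vaporize at 100 °C): 233.6 × 2250.0 = 525600 J
q5 (heat steam 100.0→124.9 °C): 233.6 × 2.07 × 24.9 = 12040 J
Total: 1841 + 77088 + 97178 + 525600 + 12040 = 713747 J = 714 kJ

q = 714 kJ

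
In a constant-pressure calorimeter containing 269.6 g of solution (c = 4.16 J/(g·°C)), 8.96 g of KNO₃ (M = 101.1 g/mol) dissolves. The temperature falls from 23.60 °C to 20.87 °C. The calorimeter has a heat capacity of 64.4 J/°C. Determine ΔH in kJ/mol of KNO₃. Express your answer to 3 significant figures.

ΔH = 36.5 kJ/mol

|ΔT| = |20.87 − 23.60| = 2.73 °C
|q_surr| = (269.6 × 4.16 + 64.4) × 2.73 = 1185.936 × 2.73 = 3238 J
n(KNO₃) = 8.96 / 101.1 = 0.08863 mol
Temperature fell, so q_rxn = +|q_surr| = 3.238 kJ
ΔH = q_rxn / n = 36.53 kJ/mol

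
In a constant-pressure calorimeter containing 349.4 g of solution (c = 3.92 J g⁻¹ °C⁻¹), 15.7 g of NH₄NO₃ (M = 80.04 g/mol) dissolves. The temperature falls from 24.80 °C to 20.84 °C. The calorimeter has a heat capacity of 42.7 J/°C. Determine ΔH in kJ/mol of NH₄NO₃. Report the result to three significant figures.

|ΔT| = |20.84 − 24.80| = 3.96 °C
|q_surr| = (349.4 × 3.92 + 42.7) × 3.96 = 1412.348 × 3.96 = 5593 J
n(NH₄NO₃) = 15.7 / 80.04 = 0.1962 mol
Temperature fell, so q_rxn = +|q_surr| = 5.593 kJ
ΔH = q_rxn / n = 28.51 kJ/mol

ΔH = 28.5 kJ/mol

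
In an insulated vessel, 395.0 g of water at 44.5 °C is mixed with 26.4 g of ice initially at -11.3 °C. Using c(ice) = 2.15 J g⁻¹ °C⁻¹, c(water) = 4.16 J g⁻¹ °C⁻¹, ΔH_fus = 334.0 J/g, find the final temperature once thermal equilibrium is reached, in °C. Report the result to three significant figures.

Heat to bring ice to 0 °C and melt it: q₁ = 26.4×2.15×11.3 + 26.4×334.0 = 9459.0 J
Heat the water can supply cooling to 0 °C: 395.0×4.16×44.5 = 73122.4 J > q₁, so all ice melts.
Energy balance: 395.0×4.16×(44.5 − T) = 9459.0 + 26.4×4.16×(T − 0)
1643.2(44.5 − T) = 9459.0 + 109.824 T
73122.4 − 9459.0 = 1753.024 T
T = 63663.4 / 1753.024 = 36.32 °C

T_f = 36.3 °C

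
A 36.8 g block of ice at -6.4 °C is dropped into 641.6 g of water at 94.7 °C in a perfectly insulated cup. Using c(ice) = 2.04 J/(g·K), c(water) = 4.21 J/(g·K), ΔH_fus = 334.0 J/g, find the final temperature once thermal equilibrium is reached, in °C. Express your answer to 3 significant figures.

Heat to bring ice to 0 °C and melt it: q₁ = 36.8×2.04×6.4 + 36.8×334.0 = 12772 J
Heat the water can supply cooling to 0 °C: 641.6×4.21×94.7 = 255798 J > q₁, so all ice melts.
Energy balance: 641.6×4.21×(94.7 − T) = 12772 + 36.8×4.21×(T − 0)
2701.136(94.7 − T) = 12772 + 154.928 T
255798 − 12772 = 2856.064 T
T = 243026 / 2856.064 = 85.09 °C

T_f = 85.1 °C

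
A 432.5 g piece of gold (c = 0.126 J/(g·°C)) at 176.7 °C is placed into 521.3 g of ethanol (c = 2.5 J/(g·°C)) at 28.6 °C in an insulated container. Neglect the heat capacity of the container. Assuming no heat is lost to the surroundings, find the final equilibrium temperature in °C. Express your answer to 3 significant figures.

Heat lost by gold = heat gained by ethanol.
(432.5)(0.126)(176.7 − T) = (521.3)(2.5)(T − 28.6)
54.495 (176.7 − T) = 1303.25 (T − 28.6)
9629.3 − 54.495 T = 1303.25 T − 37273
46902.3 = 1357.745 T
T = 34.54 °C

T_f = 34.5 °C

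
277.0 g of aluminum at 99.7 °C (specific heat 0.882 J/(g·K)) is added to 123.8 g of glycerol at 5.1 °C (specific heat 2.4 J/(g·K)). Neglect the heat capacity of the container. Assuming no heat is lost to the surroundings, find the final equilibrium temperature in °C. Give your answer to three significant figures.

T_f = 47.8 °C

Heat lost by aluminum = heat gained by glycerol.
(277.0)(0.882)(99.7 − T) = (123.8)(2.4)(T − 5.1)
244.314 (99.7 − T) = 297.12 (T − 5.1)
24358 − 244.314 T = 297.12 T − 1515.3
25873.3 = 541.434 T
T = 47.79 °C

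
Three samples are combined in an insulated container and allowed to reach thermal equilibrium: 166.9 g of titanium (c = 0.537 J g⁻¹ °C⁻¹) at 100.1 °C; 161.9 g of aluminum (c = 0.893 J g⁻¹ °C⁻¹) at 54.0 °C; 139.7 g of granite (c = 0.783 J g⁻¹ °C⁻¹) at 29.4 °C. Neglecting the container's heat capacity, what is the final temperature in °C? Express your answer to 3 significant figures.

Σ mᵢcᵢ(T − Tᵢ) = 0  ⇒  T = Σ mᵢcᵢTᵢ / Σ mᵢcᵢ
Σ mᵢcᵢ = 166.9×0.537 + 161.9×0.893 + 139.7×0.783 = 343.5871
Σ mᵢcᵢTᵢ = 89.6253×100.1 + 144.5767×54.0 + 109.3851×29.4 = 19995
T = 19995 / 343.5871 = 58.19 °C

T_f = 58.2 °C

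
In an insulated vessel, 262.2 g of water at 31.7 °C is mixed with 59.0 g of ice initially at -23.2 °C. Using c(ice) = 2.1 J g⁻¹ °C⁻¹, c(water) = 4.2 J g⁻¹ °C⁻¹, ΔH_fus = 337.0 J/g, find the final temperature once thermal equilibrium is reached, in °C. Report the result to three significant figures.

Heat to bring ice to 0 °C and melt it: q₁ = 59.0×2.1×23.2 + 59.0×337.0 = 22757 J
Heat the water can supply cooling to 0 °C: 262.2×4.2×31.7 = 34909.3 J > q₁, so all ice melts.
Energy balance: 262.2×4.2×(31.7 − T) = 22757 + 59.0×4.2×(T − 0)
1101.24(31.7 − T) = 22757 + 247.8 T
34909.3 − 22757 = 1349.04 T
T = 12152.3 / 1349.04 = 9.008 °C

T_f = 9.01 °C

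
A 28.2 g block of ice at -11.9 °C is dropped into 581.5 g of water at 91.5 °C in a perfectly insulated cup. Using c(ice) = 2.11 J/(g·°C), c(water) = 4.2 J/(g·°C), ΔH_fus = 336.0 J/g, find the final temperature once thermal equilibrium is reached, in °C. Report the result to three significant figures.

T_f = 83.3 °C

Heat to bring ice to 0 °C and melt it: q₁ = 28.2×2.11×11.9 + 28.2×336.0 = 10183 J
Heat the water can supply cooling to 0 °C: 581.5×4.2×91.5 = 223470 J > q₁, so all ice melts.
Energy balance: 581.5×4.2×(91.5 − T) = 10183 + 28.2×4.2×(T − 0)
2442.3(91.5 − T) = 10183 + 118.44 T
223470 − 10183 = 2560.74 T
T = 213287 / 2560.74 = 83.29 °C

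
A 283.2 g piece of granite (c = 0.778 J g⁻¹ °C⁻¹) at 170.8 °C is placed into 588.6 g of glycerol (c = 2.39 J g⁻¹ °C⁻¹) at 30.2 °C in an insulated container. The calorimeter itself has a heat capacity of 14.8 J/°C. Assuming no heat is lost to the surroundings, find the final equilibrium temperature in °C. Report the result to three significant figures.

T_f = 49.1 °C

Heat lost by granite = heat gained by glycerol + calorimeter.
(283.2)(0.778)(170.8 − T) = [(588.6)(2.39) + 14.8](T − 30.2)
220.3296 (170.8 − T) = 1421.554 (T − 30.2)
37632 − 220.3296 T = 1421.554 T − 42931
80563 = 1641.8836 T
T = 49.07 °C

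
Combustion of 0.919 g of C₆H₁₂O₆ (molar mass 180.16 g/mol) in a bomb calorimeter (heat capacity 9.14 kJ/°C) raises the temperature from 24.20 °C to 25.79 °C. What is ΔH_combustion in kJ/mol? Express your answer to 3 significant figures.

ΔH = -2850 kJ/mol

ΔT = 25.79 − 24.20 = 1.59 °C
q_cal = C_cal × ΔT = 9.14 × 1.59 = 14.5326 kJ
n = 0.919 / 180.16 = 0.005101 mol
q_rxn = −q_cal = -14.5326 kJ
ΔH = -14.5326 / 0.005101 = -2849 kJ/mol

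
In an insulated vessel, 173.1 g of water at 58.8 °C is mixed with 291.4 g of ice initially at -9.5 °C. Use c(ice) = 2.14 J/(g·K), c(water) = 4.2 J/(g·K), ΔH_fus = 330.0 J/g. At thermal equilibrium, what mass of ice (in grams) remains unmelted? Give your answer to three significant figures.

m_ice remaining = 180 g

Heat to warm all ice to 0 °C: 291.4×2.14×9.5 = 5924.2 J
Heat released by water cooling to 0 °C: 173.1×4.2×58.8 = 42749 J
42749 J < 5924.2 + 291.4×330.0 = 102086.2 J, so not all ice melts; final T = 0 °C.
Heat left for melting: 42749 − 5924.2 = 36824.8 J
Mass melted = 36824.8 / 330.0 = 111.6 g
Ice remaining = 291.4 − 111.6 = 179.8 g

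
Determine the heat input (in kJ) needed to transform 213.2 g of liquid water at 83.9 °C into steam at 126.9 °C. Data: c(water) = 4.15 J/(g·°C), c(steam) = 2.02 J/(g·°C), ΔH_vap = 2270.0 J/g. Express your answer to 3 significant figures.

q = 510 kJ

q1 (heat water 83.9→100.0 °C): 213.2 × 4.15 × 16.1 = 14245 J
q2 (vaporize at 100 °C): 213.2 × 2270.0 = 483964 J
q3 (heat steam 100.0→126.9 °C): 213.2 × 2.02 × 26.9 = 11585 J
Total: 14245 + 483964 + 11585 = 509794 J = 510 kJ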